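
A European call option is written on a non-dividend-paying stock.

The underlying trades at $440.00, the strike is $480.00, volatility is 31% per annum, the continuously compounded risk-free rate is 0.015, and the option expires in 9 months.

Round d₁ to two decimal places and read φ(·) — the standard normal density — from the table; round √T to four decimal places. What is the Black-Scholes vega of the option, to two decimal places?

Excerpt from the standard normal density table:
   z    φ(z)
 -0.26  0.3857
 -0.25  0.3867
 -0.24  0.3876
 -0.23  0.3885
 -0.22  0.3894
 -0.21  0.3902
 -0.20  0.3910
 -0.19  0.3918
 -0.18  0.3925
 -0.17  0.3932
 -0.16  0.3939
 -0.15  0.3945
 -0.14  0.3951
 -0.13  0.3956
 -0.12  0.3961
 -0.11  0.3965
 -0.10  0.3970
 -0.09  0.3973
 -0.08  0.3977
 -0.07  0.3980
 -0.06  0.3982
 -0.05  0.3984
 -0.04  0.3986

T = 0.75;  σ√T = 0.2685
d₁ = [ln(440/480) + (0.015 + 0.31²/2)·0.75] / 0.2685 = [-0.0870 + 0.0473] / 0.2685 = -0.1480 ≈ -0.15
√T = √0.75 = 0.8660
φ(d₁) = φ(-0.15) = 0.3945
vega = S·φ(d₁)·√T = 440·0.3945·0.8660 = 150.3203
(Vega is the same for a European call and put with the same parameters.)

150.32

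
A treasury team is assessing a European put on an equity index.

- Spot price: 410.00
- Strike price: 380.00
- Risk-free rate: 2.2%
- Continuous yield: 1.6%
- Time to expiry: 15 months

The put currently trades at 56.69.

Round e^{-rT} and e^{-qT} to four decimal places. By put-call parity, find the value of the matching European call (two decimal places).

88.87

exp(−qT) = exp(−0.016·1.25) = 0.9802;  exp(−rT) = exp(−0.022·1.25) = 0.9729
Put-call parity: C − P = S·e^(−qT) − K·e^(−rT) = 410·0.9802 − 380·0.9729 = 401.8820 − 369.7020 = 32.1800
C = P + (C − P) = 56.69 + (32.1800) = 88.8700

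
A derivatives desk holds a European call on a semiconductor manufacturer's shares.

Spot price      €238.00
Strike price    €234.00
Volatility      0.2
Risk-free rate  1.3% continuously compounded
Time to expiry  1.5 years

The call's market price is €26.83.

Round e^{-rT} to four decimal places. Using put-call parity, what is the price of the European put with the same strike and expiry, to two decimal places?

€18.31

e^(−rT) = e^(−0.013·1.5) = 0.9807
Put-call parity: C − P = S − K·e^(−rT) = 238 − 234·0.9807 = 238 − 229.4838 = 8.5162
P = C − (C − P) = 26.83 − (8.5162) = 18.3138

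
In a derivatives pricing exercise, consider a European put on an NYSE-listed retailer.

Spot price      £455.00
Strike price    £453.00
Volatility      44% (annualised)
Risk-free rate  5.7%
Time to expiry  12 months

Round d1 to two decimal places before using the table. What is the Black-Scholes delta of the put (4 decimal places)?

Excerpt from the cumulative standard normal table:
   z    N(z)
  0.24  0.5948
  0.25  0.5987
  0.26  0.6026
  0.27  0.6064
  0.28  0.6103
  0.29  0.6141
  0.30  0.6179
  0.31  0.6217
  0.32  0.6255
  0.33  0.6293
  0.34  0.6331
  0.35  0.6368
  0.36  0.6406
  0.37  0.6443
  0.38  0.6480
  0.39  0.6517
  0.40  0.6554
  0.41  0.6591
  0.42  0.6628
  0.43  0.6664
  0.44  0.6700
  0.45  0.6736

-0.3594

σ√T = 0.44·√1 = 0.4400
d₁ = [ln(455/453) + (0.057 + ½·0.44²)·1] / (σ√T) = (0.0044 + 0.1538) / 0.4400 = 0.3596 which rounds to 0.36
N(d₁) = N(0.36) = 0.6406
Δ_put = N(d₁) − 1 = 0.6406 − 1 = -0.3594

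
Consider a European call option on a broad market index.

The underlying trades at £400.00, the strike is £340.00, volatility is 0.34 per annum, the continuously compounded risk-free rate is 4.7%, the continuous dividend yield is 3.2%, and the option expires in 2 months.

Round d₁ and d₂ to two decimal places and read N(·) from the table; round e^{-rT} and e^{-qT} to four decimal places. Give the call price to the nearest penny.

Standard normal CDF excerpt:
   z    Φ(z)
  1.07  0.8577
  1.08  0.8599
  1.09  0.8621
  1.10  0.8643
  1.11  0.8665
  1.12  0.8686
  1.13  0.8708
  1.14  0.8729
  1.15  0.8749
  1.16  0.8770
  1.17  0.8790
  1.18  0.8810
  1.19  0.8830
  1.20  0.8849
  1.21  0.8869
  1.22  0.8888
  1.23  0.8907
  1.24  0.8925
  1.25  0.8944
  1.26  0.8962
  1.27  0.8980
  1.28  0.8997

£63.56

σ√T = 0.34 × 0.4082 = 0.1388
d₁ = [ln(400/340) + (0.047 − 0.032 + 0.34²/2)·0.1667] / 0.1388 = [0.1625 + 0.0121] / 0.1388 = 1.2583 → 1.26
d₂ = d₁ − σ√T = 1.2583 − 0.1388 = 1.1195 → 1.12
e^(−qT) = e^(−0.032·0.1667) = 0.9947;  e^(−rT) = e^(−0.047·0.1667) = 0.9922
C = 400·0.9947·N(1.26) − 340·0.9922·N(1.12) = 400·0.9947·0.8962 − 340·0.9922·0.8686 = 356.5801 − 293.0205 = 63.5596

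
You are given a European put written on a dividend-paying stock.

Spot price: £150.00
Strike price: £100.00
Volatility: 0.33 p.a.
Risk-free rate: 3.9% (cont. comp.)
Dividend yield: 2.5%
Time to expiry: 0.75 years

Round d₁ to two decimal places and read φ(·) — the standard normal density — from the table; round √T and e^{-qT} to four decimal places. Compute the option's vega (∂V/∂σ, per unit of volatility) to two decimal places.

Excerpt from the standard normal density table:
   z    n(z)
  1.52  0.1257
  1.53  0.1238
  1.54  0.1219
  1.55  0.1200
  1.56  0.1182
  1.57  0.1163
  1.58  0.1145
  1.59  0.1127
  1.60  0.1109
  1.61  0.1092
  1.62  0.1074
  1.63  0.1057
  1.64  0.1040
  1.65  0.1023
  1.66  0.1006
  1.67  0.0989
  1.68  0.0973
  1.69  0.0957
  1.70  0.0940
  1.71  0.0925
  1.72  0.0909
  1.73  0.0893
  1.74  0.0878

14.14

σ√T = 0.33·√0.75 = 0.2858
ln(S/K) + (r − q + σ²/2)T = ln(150/100) + (0.039 − 0.025 + 0.33²/2)·0.75 = 0.4055 + 0.0513 = 0.4568
d₁ = 0.4568 / 0.2858 = 1.5984 which rounds to 1.60
√T = √0.75 = 0.8660
φ(d₁) = φ(1.60) = 0.1109
exp(−qT) = exp(−0.025·0.75) = 0.9814
vega = S·exp(−qT)·φ(d₁)·√T = 150·0.9814·0.1109·0.8660 = 14.1380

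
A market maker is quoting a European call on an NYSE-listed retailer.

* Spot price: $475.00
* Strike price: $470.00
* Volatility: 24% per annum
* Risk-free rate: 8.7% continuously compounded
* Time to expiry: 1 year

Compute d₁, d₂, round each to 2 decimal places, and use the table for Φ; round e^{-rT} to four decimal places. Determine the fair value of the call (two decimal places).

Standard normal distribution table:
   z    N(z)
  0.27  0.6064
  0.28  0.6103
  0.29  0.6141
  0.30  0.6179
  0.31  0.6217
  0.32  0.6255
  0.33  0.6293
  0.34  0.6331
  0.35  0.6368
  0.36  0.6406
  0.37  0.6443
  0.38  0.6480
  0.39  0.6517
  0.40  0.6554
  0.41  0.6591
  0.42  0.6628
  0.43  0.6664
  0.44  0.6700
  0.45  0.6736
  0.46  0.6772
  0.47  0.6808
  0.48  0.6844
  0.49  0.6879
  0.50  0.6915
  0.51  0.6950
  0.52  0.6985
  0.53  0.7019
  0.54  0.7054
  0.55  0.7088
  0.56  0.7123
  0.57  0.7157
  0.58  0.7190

$68.82

σ√T = 0.24 × 1.0000 = 0.2400
d₁ = [ln(475/470) + (0.087 + 0.24²/2)·1] / 0.2400 = [0.0106 + 0.1158] / 0.2400 = 0.5266 ⇒ 0.53
d₂ = d₁ − σ√T = 0.5266 − 0.2400 = 0.2866 ⇒ 0.29
exp(−rT) = exp(−0.087·1) = 0.9167
C = 475·N(0.53) − 470·0.9167·N(0.29) = 475·0.7019 − 470·0.9167·0.6141 = 333.4025 − 264.5844 = 68.8181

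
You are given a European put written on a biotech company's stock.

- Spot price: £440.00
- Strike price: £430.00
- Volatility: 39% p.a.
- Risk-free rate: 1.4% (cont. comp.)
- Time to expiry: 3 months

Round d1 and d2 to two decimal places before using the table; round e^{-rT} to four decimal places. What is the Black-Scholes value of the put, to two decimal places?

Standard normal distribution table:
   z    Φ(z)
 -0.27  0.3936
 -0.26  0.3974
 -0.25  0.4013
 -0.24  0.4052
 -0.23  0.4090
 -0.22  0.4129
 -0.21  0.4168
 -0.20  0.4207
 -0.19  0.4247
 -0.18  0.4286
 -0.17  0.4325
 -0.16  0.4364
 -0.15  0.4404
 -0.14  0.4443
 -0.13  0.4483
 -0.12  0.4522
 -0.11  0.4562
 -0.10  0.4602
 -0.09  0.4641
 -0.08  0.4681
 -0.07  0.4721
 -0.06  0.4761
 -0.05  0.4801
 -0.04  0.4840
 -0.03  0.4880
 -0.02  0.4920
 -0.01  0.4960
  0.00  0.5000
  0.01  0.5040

σ√T = 0.39·√0.25 = 0.1950
d₁ = [ln(440/430) + (0.014 + 0.39²/2)·0.25] / 0.1950 = [0.0230 + 0.0225] / 0.1950 = 0.2333 which rounds to 0.23
d₂ = d₁ − σ√T = 0.2333 − 0.1950 = 0.0383 which rounds to 0.04
exp(−rT) = exp(−0.014·0.25) = 0.9965
N(−d₂) = N(-0.04) = 0.4840;  N(−d₁) = N(-0.23) = 0.4090
P = 430·0.9965·0.4840 − 440·0.4090 = 207.3916 − 179.9600 = 27.4316

£27.43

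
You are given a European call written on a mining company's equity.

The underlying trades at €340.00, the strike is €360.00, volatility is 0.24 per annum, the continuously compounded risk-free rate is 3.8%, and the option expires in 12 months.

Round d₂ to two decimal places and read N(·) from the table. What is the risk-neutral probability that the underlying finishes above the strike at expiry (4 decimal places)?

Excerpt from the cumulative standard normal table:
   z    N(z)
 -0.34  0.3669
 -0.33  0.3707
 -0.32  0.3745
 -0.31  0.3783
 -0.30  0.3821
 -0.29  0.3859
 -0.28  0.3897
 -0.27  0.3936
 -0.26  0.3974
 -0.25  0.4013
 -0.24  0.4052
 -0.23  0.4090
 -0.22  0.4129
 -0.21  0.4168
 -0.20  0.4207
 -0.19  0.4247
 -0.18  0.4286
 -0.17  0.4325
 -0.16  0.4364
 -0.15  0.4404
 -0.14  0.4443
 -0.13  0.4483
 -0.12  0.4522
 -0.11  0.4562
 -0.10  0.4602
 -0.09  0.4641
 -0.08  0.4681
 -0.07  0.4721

0.4207

T = 1;  σ√T = 0.2400
d₁ = [ln(340/360) + (0.038 + 0.24²/2)·1] / 0.2400 = [-0.0572 + 0.0668] / 0.2400 = 0.0402 → 0.04
d₂ = d₁ − σ√T = 0.0402 − 0.2400 = -0.1998 → -0.20
Pr(exercise) under Q = N(d₂) = 0.4207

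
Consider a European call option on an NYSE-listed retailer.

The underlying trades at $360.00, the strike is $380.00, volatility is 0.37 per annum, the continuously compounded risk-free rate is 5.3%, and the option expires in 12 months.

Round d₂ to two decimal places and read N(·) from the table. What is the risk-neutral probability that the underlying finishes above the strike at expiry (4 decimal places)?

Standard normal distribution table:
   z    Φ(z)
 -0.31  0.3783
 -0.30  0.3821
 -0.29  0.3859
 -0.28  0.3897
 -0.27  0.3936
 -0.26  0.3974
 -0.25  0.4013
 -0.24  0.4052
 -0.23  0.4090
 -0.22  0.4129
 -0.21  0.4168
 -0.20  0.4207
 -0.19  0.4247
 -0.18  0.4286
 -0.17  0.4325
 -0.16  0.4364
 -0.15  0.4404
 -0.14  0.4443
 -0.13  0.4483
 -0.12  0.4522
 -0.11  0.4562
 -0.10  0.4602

0.4247

σ√T = 0.37·√1 = 0.3700
d₁ = [ln(360/380) + (0.053 + 0.37²/2)·1] / 0.3700 = [-0.0541 + 0.1215] / 0.3700 = 0.1821 ≈ 0.18
d₂ = d₁ − σ√T = 0.1821 − 0.3700 = -0.1879 ≈ -0.19
Pr(exercise) under Q = N(d₂) = 0.4247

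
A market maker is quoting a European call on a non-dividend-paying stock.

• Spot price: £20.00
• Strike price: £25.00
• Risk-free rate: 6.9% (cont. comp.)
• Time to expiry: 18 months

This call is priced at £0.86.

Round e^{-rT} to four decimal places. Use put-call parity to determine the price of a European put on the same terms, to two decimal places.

e^(−rT) = e^(−0.069·1.5) = 0.9017
Put-call parity: C − P = S − K·e^(−rT) = 20 − 25·0.9017 = 20 − 22.5425 = -2.5425
P = C − (C − P) = 0.86 − (-2.5425) = 3.4025

£3.40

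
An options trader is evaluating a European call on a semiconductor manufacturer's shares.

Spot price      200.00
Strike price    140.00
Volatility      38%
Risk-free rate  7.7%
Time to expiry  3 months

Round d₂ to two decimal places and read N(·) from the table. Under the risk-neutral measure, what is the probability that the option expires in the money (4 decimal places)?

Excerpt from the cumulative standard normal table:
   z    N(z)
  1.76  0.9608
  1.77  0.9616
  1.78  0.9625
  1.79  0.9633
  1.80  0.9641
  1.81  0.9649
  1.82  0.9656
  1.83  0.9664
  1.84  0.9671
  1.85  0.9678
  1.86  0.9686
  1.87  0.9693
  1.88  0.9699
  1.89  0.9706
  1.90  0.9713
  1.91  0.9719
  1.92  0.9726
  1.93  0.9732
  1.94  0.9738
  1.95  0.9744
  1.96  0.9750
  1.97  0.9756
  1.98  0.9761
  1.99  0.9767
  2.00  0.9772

0.9699

σ√T = 0.38 × 0.5000 = 0.1900
d₁ = [ln(200/140) + (0.077 + 0.38²/2)·0.25] / 0.1900 = [0.3567 + 0.0373] / 0.1900 = 2.0736 ≈ 2.07
d₂ = d₁ − σ√T = 2.0736 − 0.1900 = 1.8836 ≈ 1.88
Risk-neutral Pr[S_T > K] = N(d₂) = N(1.88) = 0.9699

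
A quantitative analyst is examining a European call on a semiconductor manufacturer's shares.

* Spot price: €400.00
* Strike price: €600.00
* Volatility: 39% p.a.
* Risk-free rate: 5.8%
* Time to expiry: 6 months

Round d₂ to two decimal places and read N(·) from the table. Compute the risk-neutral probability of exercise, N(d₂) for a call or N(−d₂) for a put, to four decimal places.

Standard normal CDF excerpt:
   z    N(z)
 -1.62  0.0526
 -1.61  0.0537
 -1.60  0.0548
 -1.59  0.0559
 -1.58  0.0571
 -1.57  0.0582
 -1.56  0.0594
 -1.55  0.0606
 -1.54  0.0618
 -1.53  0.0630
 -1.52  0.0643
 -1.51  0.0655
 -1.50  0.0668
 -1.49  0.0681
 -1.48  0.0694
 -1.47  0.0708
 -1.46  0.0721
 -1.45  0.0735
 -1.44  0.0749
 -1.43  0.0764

0.0668

σ√T = 0.39·√0.5 = 0.2758
d₁ = [ln(400/600) + (0.058 + 0.39²/2)·0.5] / 0.2758 = [-0.4055 + 0.0670] / 0.2758 = -1.2272 → -1.23
d₂ = d₁ − σ√T = -1.2272 − 0.2758 = -1.5030 → -1.50
Pr(exercise) under Q = N(d₂) = 0.0668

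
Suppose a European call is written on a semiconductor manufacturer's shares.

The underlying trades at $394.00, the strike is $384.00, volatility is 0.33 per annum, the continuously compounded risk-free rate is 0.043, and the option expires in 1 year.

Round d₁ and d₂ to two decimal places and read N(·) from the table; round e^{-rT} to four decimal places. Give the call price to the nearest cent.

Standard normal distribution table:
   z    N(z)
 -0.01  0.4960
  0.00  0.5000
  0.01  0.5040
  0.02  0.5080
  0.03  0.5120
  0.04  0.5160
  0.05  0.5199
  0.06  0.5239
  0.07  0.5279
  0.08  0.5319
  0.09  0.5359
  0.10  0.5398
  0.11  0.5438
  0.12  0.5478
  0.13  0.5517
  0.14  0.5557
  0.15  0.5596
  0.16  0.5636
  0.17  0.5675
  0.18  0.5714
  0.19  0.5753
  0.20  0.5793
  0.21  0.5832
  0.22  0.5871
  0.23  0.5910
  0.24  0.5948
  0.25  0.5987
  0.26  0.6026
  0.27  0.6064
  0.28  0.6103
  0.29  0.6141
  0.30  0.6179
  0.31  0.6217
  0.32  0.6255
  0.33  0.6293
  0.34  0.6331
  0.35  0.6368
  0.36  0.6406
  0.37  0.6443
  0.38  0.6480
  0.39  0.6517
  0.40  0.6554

$64.05

T = 1;  σ√T = 0.3300
d₁ = [ln(394/384) + (0.043 + 0.33²/2)·1] / 0.3300 = [0.0257 + 0.0975] / 0.3300 = 0.3732 ≈ 0.37
d₂ = d₁ − σ√T = 0.3732 − 0.3300 = 0.0432 ≈ 0.04
exp(−rT) = exp(−0.043·1) = 0.9579
N(d₁) = N(0.37) = 0.6443;  N(d₂) = N(0.04) = 0.5160
C = 394·0.6443 − 384·0.9579·0.5160 = 253.8542 − 189.8021 = 64.0521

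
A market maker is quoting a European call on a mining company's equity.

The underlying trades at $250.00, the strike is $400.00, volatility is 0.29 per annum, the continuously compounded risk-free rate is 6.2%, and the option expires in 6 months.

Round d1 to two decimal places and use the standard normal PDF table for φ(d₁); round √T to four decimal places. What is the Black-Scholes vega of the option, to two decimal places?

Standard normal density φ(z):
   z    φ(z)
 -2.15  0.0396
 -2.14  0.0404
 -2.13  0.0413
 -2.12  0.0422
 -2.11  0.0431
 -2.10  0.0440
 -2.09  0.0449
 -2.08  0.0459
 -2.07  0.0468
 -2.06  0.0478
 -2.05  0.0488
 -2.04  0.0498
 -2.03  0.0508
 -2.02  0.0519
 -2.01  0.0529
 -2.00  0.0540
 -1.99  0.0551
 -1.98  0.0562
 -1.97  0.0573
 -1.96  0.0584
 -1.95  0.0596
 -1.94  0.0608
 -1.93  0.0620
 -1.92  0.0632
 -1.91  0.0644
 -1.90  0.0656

σ√T = 0.29 × 0.7071 = 0.2051
d₁ = [ln(250/400) + (0.062 + 0.29²/2)·0.5] / 0.2051 = [-0.4700 + 0.0520] / 0.2051 = -2.0383 → -2.04
√T = √0.5 = 0.7071
φ(d₁) = φ(-2.04) = 0.0498
vega = S·φ(d₁)·√T = 250·0.0498·0.7071 = 8.8034

8.80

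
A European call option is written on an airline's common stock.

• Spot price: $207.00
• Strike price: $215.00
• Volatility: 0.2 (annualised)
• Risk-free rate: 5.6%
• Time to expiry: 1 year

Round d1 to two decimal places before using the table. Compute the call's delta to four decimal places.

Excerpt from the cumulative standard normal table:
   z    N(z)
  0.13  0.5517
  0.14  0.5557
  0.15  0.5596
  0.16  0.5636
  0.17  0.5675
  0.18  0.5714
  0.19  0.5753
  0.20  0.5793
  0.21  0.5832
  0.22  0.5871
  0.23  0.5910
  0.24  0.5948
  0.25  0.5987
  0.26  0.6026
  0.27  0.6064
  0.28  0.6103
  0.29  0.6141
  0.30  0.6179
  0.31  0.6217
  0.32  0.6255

0.5753

σ√T = 0.2 × 1.0000 = 0.2000
d₁ = [ln(207/215) + (0.056 + 0.2²/2)·1] / 0.2000 = [-0.0379 + 0.0760] / 0.2000 = 0.1904 ≈ 0.19
N(d₁) = N(0.19) = 0.5753
Δ_call = N(d₁) = 0.5753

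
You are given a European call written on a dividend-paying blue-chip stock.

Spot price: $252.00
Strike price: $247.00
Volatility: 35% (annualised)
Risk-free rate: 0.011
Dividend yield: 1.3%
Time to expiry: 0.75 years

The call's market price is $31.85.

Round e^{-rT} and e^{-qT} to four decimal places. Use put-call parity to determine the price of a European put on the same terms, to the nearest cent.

$27.27

e^(−qT) = e^(−0.013·0.75) = 0.9903;  e^(−rT) = e^(−0.011·0.75) = 0.9918
Put-call parity: C − P = S·e^(−qT) − K·e^(−rT) = 252·0.9903 − 247·0.9918 = 249.5556 − 244.9746 = 4.5810
P = C − (C − P) = 31.85 − (4.5810) = 27.2690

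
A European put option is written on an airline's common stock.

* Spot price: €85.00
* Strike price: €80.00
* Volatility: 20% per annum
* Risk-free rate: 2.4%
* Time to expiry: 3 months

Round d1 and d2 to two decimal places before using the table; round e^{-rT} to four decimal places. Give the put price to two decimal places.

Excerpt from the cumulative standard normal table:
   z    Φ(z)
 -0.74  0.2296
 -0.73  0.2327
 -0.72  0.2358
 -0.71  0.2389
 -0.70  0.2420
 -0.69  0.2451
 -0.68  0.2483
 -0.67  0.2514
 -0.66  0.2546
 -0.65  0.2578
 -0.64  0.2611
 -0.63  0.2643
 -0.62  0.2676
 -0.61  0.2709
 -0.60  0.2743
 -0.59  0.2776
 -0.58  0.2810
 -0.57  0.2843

€1.24

σ√T = 0.2·√0.25 = 0.1000
d₁ = [ln(85/80) + (0.024 + 0.2²/2)·0.25] / 0.1000 = [0.0606 + 0.0110] / 0.1000 = 0.7162 → 0.72
d₂ = d₁ − σ√T = 0.7162 − 0.1000 = 0.6162 → 0.62
e^(−rT) = e^(−0.024·0.25) = 0.9940
P = 80·0.9940·N(-0.62) − 85·N(-0.72) = 80·0.9940·0.2676 − 85·0.2358 = 21.2796 − 20.0430 = 1.2366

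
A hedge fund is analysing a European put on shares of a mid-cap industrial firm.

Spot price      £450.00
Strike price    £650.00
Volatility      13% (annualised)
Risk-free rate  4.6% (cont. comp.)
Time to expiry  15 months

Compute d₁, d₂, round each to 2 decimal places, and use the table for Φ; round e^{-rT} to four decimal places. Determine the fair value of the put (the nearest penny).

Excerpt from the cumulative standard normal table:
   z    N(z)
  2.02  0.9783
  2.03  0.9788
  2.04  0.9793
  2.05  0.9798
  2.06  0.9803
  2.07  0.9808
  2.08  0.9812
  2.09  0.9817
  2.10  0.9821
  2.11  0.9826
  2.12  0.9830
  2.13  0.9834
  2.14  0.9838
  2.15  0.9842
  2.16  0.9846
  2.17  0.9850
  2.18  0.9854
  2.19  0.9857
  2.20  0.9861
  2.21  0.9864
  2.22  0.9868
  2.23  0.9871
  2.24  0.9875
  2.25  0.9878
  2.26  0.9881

£164.18

T = 1.25;  σ√T = 0.1453
ln(S/K) + (r + σ²/2)T = ln(450/650) + (0.046 + 0.13²/2)·1.25 = -0.3677 + 0.0681 = -0.2997
d₁ = -0.2997 / 0.1453 = -2.0617 ≈ -2.06
d₂ = d₁ − σ√T = -2.0617 − 0.1453 = -2.2071 ≈ -2.21
e^(−rT) = e^(−0.046·1.25) = 0.9441
P = 650·0.9441·N(2.21) − 450·N(2.06) = 650·0.9441·0.9864 − 450·0.9803 = 605.3192 − 441.1350 = 164.1842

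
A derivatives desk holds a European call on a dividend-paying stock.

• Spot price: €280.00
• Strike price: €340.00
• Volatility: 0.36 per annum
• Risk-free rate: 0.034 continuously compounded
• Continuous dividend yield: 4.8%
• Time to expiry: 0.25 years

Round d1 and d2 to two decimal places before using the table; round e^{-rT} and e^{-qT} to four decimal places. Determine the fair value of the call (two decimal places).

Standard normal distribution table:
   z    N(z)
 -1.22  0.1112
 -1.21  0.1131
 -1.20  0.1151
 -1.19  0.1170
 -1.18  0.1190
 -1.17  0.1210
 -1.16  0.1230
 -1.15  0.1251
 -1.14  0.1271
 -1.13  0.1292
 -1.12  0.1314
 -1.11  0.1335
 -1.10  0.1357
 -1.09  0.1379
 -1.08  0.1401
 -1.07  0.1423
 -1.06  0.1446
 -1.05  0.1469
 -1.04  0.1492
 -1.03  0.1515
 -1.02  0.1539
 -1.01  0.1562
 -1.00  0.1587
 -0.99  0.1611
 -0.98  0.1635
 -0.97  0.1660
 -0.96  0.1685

σ√T = 0.36 × 0.5000 = 0.1800
d₁ = [ln(280/340) + (0.034 − 0.048 + 0.36²/2)·0.25] / 0.1800 = [-0.1942 + 0.0127] / 0.1800 = -1.0081 which rounds to -1.01
d₂ = d₁ − σ√T = -1.0081 − 0.1800 = -1.1881 which rounds to -1.19
e^(−qT) = e^(−0.048·0.25) = 0.9881;  e^(−rT) = e^(−0.034·0.25) = 0.9915
C = 280·0.9881·N(-1.01) − 340·0.9915·N(-1.19) = 280·0.9881·0.1562 − 340·0.9915·0.1170 = 43.2155 − 39.4419 = 3.7737

€3.77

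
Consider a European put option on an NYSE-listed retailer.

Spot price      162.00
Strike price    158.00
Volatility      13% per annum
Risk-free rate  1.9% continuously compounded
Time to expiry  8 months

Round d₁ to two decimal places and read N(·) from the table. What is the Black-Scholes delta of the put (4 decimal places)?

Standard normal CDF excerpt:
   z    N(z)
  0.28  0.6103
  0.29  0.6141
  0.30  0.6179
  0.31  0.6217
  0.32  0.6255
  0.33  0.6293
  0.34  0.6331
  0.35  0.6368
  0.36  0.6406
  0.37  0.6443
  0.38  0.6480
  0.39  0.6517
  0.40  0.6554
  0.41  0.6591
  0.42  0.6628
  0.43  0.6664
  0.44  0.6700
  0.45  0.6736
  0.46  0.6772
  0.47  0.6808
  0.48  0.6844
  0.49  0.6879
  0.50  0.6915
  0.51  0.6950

σ√T = 0.13·√0.6667 = 0.1061
d₁ = [ln(162/158) + (0.019 + 0.13²/2)·0.6667] / 0.1061 = [0.0250 + 0.0183] / 0.1061 = 0.4079 ⇒ 0.41
N(d₁) = N(0.41) = 0.6591
Δ_put = N(d₁) − 1 = 0.6591 − 1 = -0.3409

-0.3409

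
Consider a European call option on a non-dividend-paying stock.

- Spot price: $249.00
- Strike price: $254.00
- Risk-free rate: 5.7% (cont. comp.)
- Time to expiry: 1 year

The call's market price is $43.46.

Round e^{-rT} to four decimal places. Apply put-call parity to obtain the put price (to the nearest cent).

$34.39

exp(−rT) = exp(−0.057·1) = 0.9446
Put-call parity: C − P = S − K·e^(−rT) = 249 − 254·0.9446 = 249 − 239.9284 = 9.0716
P = C − (C − P) = 43.46 − (9.0716) = 34.3884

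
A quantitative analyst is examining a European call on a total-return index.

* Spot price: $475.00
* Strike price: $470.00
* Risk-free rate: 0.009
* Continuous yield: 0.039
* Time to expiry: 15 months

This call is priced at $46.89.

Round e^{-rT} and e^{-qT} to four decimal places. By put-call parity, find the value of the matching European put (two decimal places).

e^(−qT) = e^(−0.039·1.25) = 0.9524;  e^(−rT) = e^(−0.009·1.25) = 0.9888
Put-call parity: C − P = S·e^(−qT) − K·e^(−rT) = 475·0.9524 − 470·0.9888 = 452.3900 − 464.7360 = -12.3460
P = C − (C − P) = 46.89 − (-12.3460) = 59.2360

$59.24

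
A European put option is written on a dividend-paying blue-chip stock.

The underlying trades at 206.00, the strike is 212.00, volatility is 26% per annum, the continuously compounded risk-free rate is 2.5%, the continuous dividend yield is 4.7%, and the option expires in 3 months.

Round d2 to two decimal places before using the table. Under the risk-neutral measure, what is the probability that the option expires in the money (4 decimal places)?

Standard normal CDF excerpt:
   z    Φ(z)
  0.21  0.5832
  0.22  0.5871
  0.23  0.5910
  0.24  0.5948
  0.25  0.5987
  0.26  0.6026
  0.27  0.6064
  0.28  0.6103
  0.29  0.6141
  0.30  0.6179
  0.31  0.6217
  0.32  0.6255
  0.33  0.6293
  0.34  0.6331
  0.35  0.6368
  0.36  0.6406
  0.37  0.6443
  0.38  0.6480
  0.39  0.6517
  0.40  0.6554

0.6293

σ√T = 0.26·√0.25 = 0.1300
d₁ = [ln(206/212) + (0.025 − 0.047 + ½·0.26²)·0.25] / (σ√T) = (-0.0287 + 0.0030) / 0.1300 = -0.1982 → -0.20
d₂ = -0.1982 − 0.1300 = -0.3282 → -0.33
Risk-neutral Pr[S_T < K] = N(−d₂) = N(0.33) = 0.6293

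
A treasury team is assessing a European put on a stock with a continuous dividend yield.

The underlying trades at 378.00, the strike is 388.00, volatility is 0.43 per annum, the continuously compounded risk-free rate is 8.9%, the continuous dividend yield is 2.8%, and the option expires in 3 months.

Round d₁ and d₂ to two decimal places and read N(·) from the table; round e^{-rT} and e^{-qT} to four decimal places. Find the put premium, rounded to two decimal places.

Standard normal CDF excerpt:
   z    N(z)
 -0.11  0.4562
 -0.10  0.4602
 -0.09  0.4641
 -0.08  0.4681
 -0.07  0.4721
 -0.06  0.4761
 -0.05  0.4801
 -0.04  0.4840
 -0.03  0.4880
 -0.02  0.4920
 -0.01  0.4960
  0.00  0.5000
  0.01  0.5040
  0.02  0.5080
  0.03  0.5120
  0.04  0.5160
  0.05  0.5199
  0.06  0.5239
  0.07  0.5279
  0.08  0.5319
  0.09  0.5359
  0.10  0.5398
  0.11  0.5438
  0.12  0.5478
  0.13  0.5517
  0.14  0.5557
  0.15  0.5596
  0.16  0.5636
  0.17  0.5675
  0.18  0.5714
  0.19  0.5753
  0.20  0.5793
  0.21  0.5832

35.16

T = 0.25;  σ√T = 0.2150
d₁ = [ln(378/388) + (0.089 − 0.028 + 0.43²/2)·0.25] / 0.2150 = [-0.0261 + 0.0384] / 0.2150 = 0.0570 ≈ 0.06
d₂ = d₁ − σ√T = 0.0570 − 0.2150 = -0.1580 ≈ -0.16
exp(−qT) = exp(−0.028·0.25) = 0.9930;  exp(−rT) = exp(−0.089·0.25) = 0.9780
N(−d₂) = N(0.16) = 0.5636;  N(−d₁) = N(-0.06) = 0.4761
P = 388·0.9780·0.5636 − 378·0.9930·0.4761 = 213.8659 − 178.7060 = 35.1599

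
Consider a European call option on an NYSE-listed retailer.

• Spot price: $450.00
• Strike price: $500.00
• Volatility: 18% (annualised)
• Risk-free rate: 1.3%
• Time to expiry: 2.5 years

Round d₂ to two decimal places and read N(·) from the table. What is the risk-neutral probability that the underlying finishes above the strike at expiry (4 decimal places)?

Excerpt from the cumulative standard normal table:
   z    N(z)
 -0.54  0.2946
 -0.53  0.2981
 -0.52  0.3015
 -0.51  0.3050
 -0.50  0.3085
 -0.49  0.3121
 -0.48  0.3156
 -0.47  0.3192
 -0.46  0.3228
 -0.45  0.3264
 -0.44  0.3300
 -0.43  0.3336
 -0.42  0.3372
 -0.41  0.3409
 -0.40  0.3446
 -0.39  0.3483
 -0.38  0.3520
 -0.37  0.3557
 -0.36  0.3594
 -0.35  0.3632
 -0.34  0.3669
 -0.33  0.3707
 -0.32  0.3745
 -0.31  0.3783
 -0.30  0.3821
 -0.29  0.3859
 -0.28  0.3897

σ√T = 0.18 × 1.5811 = 0.2846
ln(S/K) + (r + σ²/2)T = ln(450/500) + (0.013 + 0.18²/2)·2.5 = -0.1054 + 0.0730 = -0.0324
d₁ = -0.0324 / 0.2846 = -0.1137 ⇒ -0.11
d₂ = d₁ − σ√T = -0.1137 − 0.2846 = -0.3983 ⇒ -0.40
Pr(exercise) under Q = N(d₂) = 0.3446

0.3446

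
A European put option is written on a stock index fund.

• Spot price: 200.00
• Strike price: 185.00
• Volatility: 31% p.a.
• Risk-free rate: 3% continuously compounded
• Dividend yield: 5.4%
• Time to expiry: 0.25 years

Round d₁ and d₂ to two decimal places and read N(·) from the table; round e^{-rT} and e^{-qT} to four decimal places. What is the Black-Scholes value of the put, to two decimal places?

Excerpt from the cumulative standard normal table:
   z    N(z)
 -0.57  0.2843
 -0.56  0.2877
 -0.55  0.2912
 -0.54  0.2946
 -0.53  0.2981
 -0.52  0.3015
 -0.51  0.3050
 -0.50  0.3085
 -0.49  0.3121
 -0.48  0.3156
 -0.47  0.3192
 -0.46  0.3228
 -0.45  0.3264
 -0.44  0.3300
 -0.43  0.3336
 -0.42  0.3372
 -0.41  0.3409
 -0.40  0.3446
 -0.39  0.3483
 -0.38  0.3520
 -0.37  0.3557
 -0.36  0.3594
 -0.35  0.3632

5.82

T = 0.25;  σ√T = 0.1550
ln(S/K) + (r − q + σ²/2)T = ln(200/185) + (0.03 − 0.054 + 0.31²/2)·0.25 = 0.0780 + 0.0060 = 0.0840
d₁ = 0.0840 / 0.1550 = 0.5418 → 0.54
d₂ = d₁ − σ√T = 0.5418 − 0.1550 = 0.3868 → 0.39
exp(−qT) = exp(−0.054·0.25) = 0.9866;  exp(−rT) = exp(−0.03·0.25) = 0.9925
N(−d₂) = N(-0.39) = 0.3483;  N(−d₁) = N(-0.54) = 0.2946
P = 185·0.9925·0.3483 − 200·0.9866·0.2946 = 63.9522 − 58.1305 = 5.8218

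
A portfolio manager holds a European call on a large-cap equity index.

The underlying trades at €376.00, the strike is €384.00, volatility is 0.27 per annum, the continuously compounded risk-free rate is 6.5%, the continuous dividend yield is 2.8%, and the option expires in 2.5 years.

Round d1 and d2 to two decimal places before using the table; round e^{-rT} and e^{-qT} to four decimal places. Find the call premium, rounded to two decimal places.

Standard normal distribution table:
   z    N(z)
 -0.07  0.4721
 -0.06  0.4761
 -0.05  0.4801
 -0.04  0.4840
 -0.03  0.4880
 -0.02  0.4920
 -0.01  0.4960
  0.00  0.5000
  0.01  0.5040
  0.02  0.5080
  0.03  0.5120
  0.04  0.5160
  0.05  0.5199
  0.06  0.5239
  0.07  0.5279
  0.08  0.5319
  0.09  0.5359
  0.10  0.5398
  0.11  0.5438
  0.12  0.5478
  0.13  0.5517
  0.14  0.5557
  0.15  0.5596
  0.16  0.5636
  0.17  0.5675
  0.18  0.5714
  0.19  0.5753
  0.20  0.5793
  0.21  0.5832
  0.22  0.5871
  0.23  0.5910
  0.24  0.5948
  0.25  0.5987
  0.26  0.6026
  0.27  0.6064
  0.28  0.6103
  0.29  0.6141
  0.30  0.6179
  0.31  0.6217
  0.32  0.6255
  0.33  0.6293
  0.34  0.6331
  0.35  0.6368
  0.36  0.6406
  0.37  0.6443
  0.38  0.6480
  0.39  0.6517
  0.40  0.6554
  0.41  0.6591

€70.47

T = 2.5;  σ√T = 0.4269
d₁ = [ln(376/384) + (0.065 − 0.028 + ½·0.27²)·2.5] / (σ√T) = (-0.0211 + 0.1836) / 0.4269 = 0.3808 → 0.38
d₂ = 0.3808 − 0.4269 = -0.0461 → -0.05
e^(−qT) = e^(−0.028·2.5) = 0.9324;  e^(−rT) = e^(−0.065·2.5) = 0.8500
N(d₁) = N(0.38) = 0.6480;  N(d₂) = N(-0.05) = 0.4801
C = 376·0.9324·0.6480 − 384·0.8500·0.4801 = 227.1774 − 156.7046 = 70.4728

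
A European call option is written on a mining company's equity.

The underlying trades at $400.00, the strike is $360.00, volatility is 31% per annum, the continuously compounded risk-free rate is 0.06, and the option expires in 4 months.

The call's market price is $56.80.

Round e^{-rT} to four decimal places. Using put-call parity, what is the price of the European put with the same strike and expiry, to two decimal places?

$9.67

e^(−rT) = e^(−0.06·0.3333) = 0.9802
Put-call parity: C − P = S − K·e^(−rT) = 400 − 360·0.9802 = 400 − 352.8720 = 47.1280
P = C − (C − P) = 56.80 − (47.1280) = 9.6720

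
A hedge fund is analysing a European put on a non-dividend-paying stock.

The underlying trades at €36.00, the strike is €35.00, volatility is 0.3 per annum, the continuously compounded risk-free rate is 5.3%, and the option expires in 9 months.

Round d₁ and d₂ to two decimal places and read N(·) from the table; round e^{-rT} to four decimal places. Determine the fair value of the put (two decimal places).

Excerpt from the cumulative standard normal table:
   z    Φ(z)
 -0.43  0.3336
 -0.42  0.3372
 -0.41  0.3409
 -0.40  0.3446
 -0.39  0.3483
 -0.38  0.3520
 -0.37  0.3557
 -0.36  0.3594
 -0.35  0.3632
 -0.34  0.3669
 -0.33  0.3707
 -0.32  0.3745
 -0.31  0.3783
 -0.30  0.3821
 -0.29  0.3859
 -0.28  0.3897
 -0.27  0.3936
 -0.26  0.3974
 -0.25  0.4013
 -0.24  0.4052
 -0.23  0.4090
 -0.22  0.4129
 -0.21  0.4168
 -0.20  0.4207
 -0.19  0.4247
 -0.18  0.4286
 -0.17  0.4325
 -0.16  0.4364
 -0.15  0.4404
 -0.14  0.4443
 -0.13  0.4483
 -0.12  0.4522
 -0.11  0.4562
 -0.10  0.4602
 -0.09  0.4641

€2.54

σ√T = 0.3·√0.75 = 0.2598
d₁ = [ln(36/35) + (0.053 + 0.3²/2)·0.75] / 0.2598 = [0.0282 + 0.0735] / 0.2598 = 0.3913 ≈ 0.39
d₂ = d₁ − σ√T = 0.3913 − 0.2598 = 0.1315 ≈ 0.13
exp(−rT) = exp(−0.053·0.75) = 0.9610
P = 35·0.9610·N(-0.13) − 36·N(-0.39) = 35·0.9610·0.4483 − 36·0.3483 = 15.0786 − 12.5388 = 2.5398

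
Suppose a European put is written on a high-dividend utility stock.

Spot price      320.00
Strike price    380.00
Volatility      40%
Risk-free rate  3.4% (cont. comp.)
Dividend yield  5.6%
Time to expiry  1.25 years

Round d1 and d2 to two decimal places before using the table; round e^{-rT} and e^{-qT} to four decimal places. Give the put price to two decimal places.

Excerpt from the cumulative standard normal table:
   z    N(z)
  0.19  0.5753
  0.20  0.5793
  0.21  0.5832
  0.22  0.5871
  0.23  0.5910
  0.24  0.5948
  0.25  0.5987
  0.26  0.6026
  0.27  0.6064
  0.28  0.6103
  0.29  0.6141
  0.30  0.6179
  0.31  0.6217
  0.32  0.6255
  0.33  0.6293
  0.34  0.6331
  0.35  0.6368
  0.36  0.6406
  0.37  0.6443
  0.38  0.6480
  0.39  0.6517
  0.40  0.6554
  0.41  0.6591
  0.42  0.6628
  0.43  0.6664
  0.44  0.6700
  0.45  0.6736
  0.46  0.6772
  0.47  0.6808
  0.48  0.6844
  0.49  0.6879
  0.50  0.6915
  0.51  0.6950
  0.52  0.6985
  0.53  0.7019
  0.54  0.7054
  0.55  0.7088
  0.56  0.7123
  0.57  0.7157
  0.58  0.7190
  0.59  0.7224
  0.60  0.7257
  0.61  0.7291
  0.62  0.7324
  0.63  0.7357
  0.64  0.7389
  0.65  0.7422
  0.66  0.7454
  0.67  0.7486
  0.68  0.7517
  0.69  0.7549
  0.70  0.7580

σ√T = 0.4 × 1.1180 = 0.4472
d₁ = [ln(320/380) + (0.034 − 0.056 + ½·0.4²)·1.25] / (σ√T) = (-0.1719 + 0.0725) / 0.4472 = -0.2222 ⇒ -0.22
d₂ = -0.2222 − 0.4472 = -0.6694 ⇒ -0.67
e^(−qT) = e^(−0.056·1.25) = 0.9324;  e^(−rT) = e^(−0.034·1.25) = 0.9584
P = 380·0.9584·N(0.67) − 320·0.9324·N(0.22) = 380·0.9584·0.7486 − 320·0.9324·0.5871 = 272.6341 − 175.1719 = 97.4623

97.46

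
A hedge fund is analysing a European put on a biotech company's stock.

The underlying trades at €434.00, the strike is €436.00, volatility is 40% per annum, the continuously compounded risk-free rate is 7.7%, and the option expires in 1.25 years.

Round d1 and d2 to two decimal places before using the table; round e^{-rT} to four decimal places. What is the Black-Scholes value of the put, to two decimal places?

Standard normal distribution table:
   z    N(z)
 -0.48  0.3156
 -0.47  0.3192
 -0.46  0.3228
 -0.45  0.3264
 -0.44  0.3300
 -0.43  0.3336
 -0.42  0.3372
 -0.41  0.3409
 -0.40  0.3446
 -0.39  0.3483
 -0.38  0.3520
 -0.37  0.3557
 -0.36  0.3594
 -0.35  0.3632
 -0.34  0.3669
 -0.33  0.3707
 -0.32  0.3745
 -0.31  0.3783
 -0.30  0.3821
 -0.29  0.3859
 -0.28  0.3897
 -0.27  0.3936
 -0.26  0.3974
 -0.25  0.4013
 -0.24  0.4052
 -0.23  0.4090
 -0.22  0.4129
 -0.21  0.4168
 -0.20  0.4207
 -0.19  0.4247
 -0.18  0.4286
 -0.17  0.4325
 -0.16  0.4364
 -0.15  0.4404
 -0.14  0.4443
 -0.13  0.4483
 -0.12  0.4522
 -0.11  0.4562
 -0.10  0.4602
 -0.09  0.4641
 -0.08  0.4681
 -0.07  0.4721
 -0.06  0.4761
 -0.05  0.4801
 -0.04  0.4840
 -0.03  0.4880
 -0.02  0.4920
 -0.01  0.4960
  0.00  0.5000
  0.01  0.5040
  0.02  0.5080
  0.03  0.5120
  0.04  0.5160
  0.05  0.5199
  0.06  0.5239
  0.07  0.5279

T = 1.25;  σ√T = 0.4472
d₁ = [ln(434/436) + (0.077 + 0.4²/2)·1.25] / 0.4472 = [-0.0046 + 0.1963] / 0.4472 = 0.4285 which rounds to 0.43
d₂ = d₁ − σ√T = 0.4285 − 0.4472 = -0.0187 which rounds to -0.02
exp(−rT) = exp(−0.077·1.25) = 0.9082
N(−d₂) = N(0.02) = 0.5080;  N(−d₁) = N(-0.43) = 0.3336
P = 436·0.9082·0.5080 − 434·0.3336 = 201.1554 − 144.7824 = 56.3730

€56.37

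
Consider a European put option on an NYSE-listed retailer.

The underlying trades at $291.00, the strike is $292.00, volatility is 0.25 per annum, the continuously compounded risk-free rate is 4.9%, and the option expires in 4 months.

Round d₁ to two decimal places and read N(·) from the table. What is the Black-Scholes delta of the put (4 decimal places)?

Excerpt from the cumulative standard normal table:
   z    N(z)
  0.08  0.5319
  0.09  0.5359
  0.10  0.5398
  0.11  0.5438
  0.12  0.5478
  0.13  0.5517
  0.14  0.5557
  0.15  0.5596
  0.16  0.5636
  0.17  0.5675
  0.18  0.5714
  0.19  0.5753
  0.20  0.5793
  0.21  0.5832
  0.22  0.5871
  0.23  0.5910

-0.4364

σ√T = 0.25·√0.3333 = 0.1443
ln(S/K) + (r + σ²/2)T = ln(291/292) + (0.049 + 0.25²/2)·0.3333 = -0.0034 + 0.0267 = 0.0233
d₁ = 0.0233 / 0.1443 = 0.1616 ≈ 0.16
N(d₁) = N(0.16) = 0.5636
Δ_put = N(d₁) − 1 = 0.5636 − 1 = -0.4364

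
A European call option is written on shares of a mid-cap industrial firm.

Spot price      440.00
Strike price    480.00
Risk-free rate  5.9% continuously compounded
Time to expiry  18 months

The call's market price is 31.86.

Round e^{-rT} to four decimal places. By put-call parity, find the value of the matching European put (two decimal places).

exp(−rT) = exp(−0.059·1.5) = 0.9153
Put-call parity: C − P = S − K·e^(−rT) = 440 − 480·0.9153 = 440 − 439.3440 = 0.6560
P = C − (C − P) = 31.86 − (0.6560) = 31.2040

31.20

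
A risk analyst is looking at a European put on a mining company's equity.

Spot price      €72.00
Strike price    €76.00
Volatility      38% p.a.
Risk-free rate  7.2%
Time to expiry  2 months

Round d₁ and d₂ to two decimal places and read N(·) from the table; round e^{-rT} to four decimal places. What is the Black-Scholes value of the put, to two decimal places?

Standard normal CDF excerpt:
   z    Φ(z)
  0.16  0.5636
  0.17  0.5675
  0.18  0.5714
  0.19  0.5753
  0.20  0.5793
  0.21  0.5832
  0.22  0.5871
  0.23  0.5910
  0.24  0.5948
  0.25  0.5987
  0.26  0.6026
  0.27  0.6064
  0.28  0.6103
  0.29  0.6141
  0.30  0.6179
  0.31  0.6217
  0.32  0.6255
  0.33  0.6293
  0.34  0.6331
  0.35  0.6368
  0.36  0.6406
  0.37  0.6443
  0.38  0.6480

€6.40

σ√T = 0.38 × 0.4082 = 0.1551
ln(S/K) + (r + σ²/2)T = ln(72/76) + (0.072 + 0.38²/2)·0.1667 = -0.0541 + 0.0240 = -0.0300
d₁ = -0.0300 / 0.1551 = -0.1936 which rounds to -0.19
d₂ = d₁ − σ√T = -0.1936 − 0.1551 = -0.3487 which rounds to -0.35
exp(−rT) = exp(−0.072·0.1667) = 0.9881
N(−d₂) = N(0.35) = 0.6368;  N(−d₁) = N(0.19) = 0.5753
P = 76·0.9881·0.6368 − 72·0.5753 = 47.8209 − 41.4216 = 6.3993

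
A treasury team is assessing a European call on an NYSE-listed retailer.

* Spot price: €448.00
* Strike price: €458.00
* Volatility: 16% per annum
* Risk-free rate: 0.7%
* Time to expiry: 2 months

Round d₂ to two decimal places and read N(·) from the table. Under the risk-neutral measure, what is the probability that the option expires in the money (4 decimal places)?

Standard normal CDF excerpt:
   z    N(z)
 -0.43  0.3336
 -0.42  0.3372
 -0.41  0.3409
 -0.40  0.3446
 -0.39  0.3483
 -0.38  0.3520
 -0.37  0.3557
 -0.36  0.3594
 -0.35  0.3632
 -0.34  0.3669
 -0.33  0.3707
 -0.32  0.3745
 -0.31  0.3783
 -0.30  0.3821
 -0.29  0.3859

0.3632

σ√T = 0.16 × 0.4082 = 0.0653
d₁ = [ln(448/458) + (0.007 + 0.16²/2)·0.1667] / 0.0653 = [-0.0221 + 0.0033] / 0.0653 = -0.2874 ⇒ -0.29
d₂ = d₁ − σ√T = -0.2874 − 0.0653 = -0.3528 ⇒ -0.35
Risk-neutral Pr[S_T > K] = N(d₂) = N(-0.35) = 0.3632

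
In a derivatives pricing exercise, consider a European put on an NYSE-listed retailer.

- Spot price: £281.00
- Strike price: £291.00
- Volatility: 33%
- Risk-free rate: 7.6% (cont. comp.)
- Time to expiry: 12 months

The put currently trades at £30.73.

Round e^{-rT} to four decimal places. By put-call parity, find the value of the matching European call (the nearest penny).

exp(−rT) = exp(−0.076·1) = 0.9268
Put-call parity: C − P = S − K·e^(−rT) = 281 − 291·0.9268 = 281 − 269.6988 = 11.3012
C = P + (C − P) = 30.73 + (11.3012) = 42.0312

£42.03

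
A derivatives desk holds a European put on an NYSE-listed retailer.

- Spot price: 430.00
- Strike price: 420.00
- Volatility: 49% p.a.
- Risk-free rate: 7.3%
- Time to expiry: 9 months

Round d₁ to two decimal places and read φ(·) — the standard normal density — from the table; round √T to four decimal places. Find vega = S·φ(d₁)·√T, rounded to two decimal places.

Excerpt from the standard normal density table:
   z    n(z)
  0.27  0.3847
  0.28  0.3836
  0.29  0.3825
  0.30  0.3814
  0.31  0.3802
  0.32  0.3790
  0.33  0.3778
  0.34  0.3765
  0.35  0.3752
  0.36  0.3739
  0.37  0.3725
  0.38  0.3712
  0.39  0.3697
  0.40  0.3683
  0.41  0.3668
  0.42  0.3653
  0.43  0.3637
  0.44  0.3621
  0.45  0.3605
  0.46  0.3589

137.15

σ√T = 0.49·√0.75 = 0.4244
ln(S/K) + (r + σ²/2)T = ln(430/420) + (0.073 + 0.49²/2)·0.75 = 0.0235 + 0.1448 = 0.1683
d₁ = 0.1683 / 0.4244 = 0.3966 ≈ 0.40
√T = √0.75 = 0.8660
φ(d₁) = φ(0.40) = 0.3683
vega = S·φ(d₁)·√T = 430·0.3683·0.8660 = 137.1476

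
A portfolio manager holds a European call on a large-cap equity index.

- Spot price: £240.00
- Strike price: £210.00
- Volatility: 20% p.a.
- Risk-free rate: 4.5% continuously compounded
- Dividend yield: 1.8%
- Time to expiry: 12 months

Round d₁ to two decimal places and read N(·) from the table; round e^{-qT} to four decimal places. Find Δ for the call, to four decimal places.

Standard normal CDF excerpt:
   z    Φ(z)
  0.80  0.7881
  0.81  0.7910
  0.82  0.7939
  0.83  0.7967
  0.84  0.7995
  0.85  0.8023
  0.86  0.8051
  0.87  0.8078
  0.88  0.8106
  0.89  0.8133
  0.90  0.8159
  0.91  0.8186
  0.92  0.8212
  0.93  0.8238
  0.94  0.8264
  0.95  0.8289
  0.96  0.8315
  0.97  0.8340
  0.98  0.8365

T = 1;  σ√T = 0.2000
d₁ = [ln(240/210) + (0.045 − 0.018 + 0.2²/2)·1] / 0.2000 = [0.1335 + 0.0470] / 0.2000 = 0.9027 ≈ 0.90
N(d₁) = N(0.90) = 0.8159
Δ_call = exp(−qT)·N(d₁) = 0.9822·0.8159 = 0.8014

0.8014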